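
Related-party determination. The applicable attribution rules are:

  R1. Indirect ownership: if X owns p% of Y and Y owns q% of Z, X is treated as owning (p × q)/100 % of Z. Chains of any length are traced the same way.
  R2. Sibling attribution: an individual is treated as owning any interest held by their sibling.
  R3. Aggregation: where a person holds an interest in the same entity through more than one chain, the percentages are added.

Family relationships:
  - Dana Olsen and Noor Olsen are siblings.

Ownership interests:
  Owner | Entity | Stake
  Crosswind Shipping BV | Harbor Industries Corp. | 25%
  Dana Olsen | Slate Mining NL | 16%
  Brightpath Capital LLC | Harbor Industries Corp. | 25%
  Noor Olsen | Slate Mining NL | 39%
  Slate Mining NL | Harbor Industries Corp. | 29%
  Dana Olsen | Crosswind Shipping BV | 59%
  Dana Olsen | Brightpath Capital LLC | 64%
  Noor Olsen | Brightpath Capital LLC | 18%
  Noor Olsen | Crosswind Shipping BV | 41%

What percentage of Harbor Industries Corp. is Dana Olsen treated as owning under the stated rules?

By sibling attribution (R2), Dana Olsen is treated as also owning Noor Olsen's interest in Crosswind Shipping BV, giving 59% + 41% = 100%.
By sibling attribution (R2), Dana Olsen is treated as also owning Noor Olsen's interest in Slate Mining NL, giving 16% + 39% = 55%.
By sibling attribution (R2), Dana Olsen is treated as also owning Noor Olsen's interest in Brightpath Capital LLC, giving 64% + 18% = 82%.
Chain via Crosswind Shipping BV (R1): 100% × 25% = 25% of Harbor Industries Corp.
Chain via Slate Mining NL (R1): 55% × 29% = 15.95% of Harbor Industries Corp.
Chain via Brightpath Capital LLC (R1): 82% × 25% = 20.5% of Harbor Industries Corp.
Aggregating (R3): 25% + 15.95% + 20.5% = 61.45%.

61.45%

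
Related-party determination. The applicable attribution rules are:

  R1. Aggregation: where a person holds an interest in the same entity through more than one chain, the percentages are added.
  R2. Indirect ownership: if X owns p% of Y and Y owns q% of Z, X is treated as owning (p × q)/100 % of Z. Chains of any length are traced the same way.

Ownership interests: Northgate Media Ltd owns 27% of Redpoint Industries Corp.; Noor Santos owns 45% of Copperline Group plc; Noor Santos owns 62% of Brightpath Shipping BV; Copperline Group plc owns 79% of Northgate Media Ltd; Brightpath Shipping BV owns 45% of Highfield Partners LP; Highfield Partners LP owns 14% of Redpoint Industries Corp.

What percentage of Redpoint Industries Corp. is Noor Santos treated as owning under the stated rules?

Chain via Brightpath Shipping BV → Highfield Partners LP (R2): 62% × 45% × 14% = 3.906% of Redpoint Industries Corp.
Chain via Copperline Group plc → Northgate Media Ltd (R2): 45% × 79% × 27% = 9.5985% of Redpoint Industries Corp.
Aggregating (R1): 3.906% + 9.5985% = 13.5045%.

13.5045%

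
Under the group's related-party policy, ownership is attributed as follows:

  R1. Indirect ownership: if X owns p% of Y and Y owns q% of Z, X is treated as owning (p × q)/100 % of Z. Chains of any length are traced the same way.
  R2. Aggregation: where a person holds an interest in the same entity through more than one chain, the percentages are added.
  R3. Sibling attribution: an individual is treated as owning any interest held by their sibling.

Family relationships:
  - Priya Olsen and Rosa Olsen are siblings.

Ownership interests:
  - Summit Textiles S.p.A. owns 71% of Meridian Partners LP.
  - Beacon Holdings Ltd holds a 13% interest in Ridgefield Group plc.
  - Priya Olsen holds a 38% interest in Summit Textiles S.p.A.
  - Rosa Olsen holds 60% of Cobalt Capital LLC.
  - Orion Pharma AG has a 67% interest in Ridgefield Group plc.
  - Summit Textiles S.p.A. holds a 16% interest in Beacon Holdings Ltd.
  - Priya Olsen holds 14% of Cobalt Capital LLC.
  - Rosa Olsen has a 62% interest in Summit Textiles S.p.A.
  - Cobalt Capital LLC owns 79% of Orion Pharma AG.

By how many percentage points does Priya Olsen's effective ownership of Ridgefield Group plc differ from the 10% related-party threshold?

31.2482

By sibling attribution (R3), Priya Olsen is treated as also owning Rosa Olsen's interest in Cobalt Capital LLC, giving 14% + 60% = 74%.
By sibling attribution (R3), Priya Olsen is treated as also owning Rosa Olsen's interest in Summit Textiles S.p.A, giving 38% + 62% = 100%.
Chain via Cobalt Capital LLC → Orion Pharma AG (R1): 74% × 79% × 67% = 39.1682% of Ridgefield Group plc.
Chain via Summit Textiles S.p.A. → Beacon Holdings Ltd (R1): 100% × 16% × 13% = 2.08% of Ridgefield Group plc.
Aggregating (R2): 39.1682% + 2.08% = 41.2482%.
41.2482% exceeds the 10% threshold by 31.2482 percentage points.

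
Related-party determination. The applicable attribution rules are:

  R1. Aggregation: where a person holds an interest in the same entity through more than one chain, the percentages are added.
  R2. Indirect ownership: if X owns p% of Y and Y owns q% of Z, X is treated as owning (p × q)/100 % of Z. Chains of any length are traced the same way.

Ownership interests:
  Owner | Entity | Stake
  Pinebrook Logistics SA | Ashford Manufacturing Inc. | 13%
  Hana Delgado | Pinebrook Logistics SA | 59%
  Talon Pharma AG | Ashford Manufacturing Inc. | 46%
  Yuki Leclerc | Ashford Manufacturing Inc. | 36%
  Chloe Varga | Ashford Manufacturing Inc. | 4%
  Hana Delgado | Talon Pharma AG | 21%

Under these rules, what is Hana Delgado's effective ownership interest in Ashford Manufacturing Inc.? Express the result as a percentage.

17.33%

Chain via Pinebrook Logistics SA (R2): 59% × 13% = 7.67% of Ashford Manufacturing Inc.
Chain via Talon Pharma AG (R2): 21% × 46% = 9.66% of Ashford Manufacturing Inc.
Aggregating (R1): 7.67% + 9.66% = 17.33%.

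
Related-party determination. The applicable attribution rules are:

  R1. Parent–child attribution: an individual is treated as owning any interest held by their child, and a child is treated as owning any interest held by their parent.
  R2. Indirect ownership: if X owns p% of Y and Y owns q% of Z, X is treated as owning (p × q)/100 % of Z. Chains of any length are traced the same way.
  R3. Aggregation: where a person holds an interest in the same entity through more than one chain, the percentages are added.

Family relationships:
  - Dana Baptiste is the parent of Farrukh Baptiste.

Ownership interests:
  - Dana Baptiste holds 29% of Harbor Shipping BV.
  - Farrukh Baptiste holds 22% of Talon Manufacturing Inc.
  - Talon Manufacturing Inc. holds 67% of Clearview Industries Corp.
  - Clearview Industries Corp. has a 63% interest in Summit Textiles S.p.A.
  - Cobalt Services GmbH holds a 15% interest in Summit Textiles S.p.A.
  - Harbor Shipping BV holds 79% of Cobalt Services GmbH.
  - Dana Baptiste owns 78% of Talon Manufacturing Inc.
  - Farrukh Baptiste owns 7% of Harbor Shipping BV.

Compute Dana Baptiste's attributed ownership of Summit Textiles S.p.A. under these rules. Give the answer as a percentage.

46.476%

By parent–child attribution (R1), Dana Baptiste is treated as also owning Farrukh Baptiste's interest in Harbor Shipping BV, giving 29% + 7% = 36%.
By parent–child attribution (R1), Dana Baptiste is treated as also owning Farrukh Baptiste's interest in Talon Manufacturing Inc, giving 78% + 22% = 100%.
Chain via Harbor Shipping BV → Cobalt Services GmbH (R2): 36% × 79% × 15% = 4.266% of Summit Textiles S.p.A.
Chain via Talon Manufacturing Inc. → Clearview Industries Corp. (R2): 100% × 67% × 63% = 42.21% of Summit Textiles S.p.A.
Aggregating (R3): 4.266% + 42.21% = 46.476%.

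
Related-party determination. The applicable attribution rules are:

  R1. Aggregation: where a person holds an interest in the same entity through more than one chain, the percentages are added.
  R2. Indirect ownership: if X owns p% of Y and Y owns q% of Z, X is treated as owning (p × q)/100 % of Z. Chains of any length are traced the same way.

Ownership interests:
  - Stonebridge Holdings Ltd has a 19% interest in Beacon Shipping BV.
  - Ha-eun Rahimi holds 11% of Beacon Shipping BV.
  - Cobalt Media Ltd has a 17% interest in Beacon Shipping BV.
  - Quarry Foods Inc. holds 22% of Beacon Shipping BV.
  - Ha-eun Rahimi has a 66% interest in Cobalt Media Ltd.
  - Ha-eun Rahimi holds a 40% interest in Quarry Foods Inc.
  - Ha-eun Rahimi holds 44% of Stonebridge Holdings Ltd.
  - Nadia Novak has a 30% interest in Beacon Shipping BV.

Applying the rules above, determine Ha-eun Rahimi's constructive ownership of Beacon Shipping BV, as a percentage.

39.38%

Chain via Cobalt Media Ltd (R2): 66% × 17% = 11.22% of Beacon Shipping BV.
Chain via Stonebridge Holdings Ltd (R2): 44% × 19% = 8.36% of Beacon Shipping BV.
Chain via Quarry Foods Inc. (R2): 40% × 22% = 8.8% of Beacon Shipping BV.
Direct interest in Beacon Shipping BV: 11%.
Aggregating (R1): 11.22% + 8.36% + 8.8% + 11% = 39.38%.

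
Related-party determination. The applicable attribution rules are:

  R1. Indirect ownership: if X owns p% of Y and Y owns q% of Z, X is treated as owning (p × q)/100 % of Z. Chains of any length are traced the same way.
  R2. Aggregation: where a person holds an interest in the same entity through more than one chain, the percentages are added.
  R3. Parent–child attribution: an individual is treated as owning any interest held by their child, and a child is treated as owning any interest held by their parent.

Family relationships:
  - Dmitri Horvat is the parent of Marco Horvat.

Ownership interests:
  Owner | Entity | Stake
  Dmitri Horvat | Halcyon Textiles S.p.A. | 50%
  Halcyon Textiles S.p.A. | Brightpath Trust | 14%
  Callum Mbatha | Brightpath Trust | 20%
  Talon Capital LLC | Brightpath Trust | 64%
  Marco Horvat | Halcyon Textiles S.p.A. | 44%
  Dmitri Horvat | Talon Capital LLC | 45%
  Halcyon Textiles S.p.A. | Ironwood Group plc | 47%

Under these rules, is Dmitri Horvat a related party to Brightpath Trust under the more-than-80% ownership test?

No

By parent–child attribution (R3), Dmitri Horvat is treated as also owning Marco Horvat's interest in Halcyon Textiles S.p.A, giving 50% + 44% = 94%.
Chain via Talon Capital LLC (R1): 45% × 64% = 28.8% of Brightpath Trust.
Chain via Halcyon Textiles S.p.A. (R1): 94% × 14% = 13.16% of Brightpath Trust.
Aggregating (R2): 28.8% + 13.16% = 41.96%.
41.96% does not exceed the 80% threshold, so Dmitri is not a related party to Brightpath Trust.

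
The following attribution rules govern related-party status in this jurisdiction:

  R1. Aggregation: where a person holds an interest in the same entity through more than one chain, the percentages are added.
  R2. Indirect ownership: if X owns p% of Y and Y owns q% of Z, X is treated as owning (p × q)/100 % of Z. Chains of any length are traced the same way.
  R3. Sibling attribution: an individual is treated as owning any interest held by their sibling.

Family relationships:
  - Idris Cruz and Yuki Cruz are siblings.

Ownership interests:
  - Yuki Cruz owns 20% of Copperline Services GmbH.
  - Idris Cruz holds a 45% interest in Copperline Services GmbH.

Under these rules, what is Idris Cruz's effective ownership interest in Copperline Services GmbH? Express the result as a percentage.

65%

By sibling attribution (R3), Idris Cruz is treated as also owning Yuki Cruz's interest in Copperline Services GmbH, giving 45% + 20% = 65%.
Direct interest in Copperline Services GmbH: 65%.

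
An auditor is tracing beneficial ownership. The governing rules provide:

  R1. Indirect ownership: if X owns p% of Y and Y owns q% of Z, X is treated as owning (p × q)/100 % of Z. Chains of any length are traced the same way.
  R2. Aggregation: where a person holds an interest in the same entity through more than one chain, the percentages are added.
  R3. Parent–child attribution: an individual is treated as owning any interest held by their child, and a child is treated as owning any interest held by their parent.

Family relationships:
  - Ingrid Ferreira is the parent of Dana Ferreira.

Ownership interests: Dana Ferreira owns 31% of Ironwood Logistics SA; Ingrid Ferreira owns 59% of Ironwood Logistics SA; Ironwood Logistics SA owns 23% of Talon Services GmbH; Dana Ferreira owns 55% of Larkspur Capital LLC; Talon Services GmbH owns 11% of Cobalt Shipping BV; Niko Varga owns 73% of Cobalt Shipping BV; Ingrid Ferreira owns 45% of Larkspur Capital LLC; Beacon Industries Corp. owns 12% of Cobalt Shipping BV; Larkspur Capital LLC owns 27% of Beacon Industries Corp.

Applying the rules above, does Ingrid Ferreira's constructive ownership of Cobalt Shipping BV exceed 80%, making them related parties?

No

By parent–child attribution (R3), Ingrid Ferreira is treated as also owning Dana Ferreira's interest in Ironwood Logistics SA, giving 59% + 31% = 90%.
By parent–child attribution (R3), Ingrid Ferreira is treated as also owning Dana Ferreira's interest in Larkspur Capital LLC, giving 45% + 55% = 100%.
Chain via Ironwood Logistics SA → Talon Services GmbH (R1): 90% × 23% × 11% = 2.277% of Cobalt Shipping BV.
Chain via Larkspur Capital LLC → Beacon Industries Corp. (R1): 100% × 27% × 12% = 3.24% of Cobalt Shipping BV.
Aggregating (R2): 2.277% + 3.24% = 5.517%.
5.517% does not exceed the 80% threshold, so Ingrid is not a related party to Cobalt Shipping BV.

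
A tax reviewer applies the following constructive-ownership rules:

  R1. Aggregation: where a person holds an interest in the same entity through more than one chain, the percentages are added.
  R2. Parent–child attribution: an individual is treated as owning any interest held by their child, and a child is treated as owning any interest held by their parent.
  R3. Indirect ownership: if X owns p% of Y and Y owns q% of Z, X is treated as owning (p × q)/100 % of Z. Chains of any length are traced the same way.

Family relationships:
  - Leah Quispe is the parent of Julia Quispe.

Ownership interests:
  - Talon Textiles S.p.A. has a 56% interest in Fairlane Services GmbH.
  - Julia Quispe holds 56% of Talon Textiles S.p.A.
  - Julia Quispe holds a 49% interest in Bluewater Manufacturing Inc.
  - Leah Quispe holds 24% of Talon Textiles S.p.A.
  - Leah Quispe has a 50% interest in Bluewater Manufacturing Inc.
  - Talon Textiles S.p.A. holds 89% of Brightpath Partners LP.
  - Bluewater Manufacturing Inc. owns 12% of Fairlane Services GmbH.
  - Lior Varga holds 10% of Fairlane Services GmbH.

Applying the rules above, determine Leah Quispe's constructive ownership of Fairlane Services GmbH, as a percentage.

By parent–child attribution (R2), Leah Quispe is treated as also owning Julia Quispe's interest in Talon Textiles S.p.A, giving 24% + 56% = 80%.
By parent–child attribution (R2), Leah Quispe is treated as also owning Julia Quispe's interest in Bluewater Manufacturing Inc, giving 50% + 49% = 99%.
Chain via Talon Textiles S.p.A. (R3): 80% × 56% = 44.8% of Fairlane Services GmbH.
Chain via Bluewater Manufacturing Inc. (R3): 99% × 12% = 11.88% of Fairlane Services GmbH.
Aggregating (R1): 44.8% + 11.88% = 56.68%.

56.68%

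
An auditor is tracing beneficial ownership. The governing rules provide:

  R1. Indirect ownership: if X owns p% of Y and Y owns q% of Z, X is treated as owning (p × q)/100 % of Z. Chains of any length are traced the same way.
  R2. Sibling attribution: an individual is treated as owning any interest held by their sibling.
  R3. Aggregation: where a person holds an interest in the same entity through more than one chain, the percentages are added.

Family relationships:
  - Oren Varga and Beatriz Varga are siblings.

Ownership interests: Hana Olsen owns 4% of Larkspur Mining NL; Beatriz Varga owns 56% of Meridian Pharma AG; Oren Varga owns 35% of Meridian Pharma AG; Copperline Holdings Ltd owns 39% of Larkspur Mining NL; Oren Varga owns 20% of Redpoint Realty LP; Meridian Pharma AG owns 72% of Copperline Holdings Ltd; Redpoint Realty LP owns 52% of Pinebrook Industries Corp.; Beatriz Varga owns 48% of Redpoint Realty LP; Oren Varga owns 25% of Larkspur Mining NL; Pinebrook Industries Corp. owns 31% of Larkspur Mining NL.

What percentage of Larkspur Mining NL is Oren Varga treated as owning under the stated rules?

61.5144%

By sibling attribution (R2), Oren Varga is treated as also owning Beatriz Varga's interest in Redpoint Realty LP, giving 20% + 48% = 68%.
By sibling attribution (R2), Oren Varga is treated as also owning Beatriz Varga's interest in Meridian Pharma AG, giving 35% + 56% = 91%.
Chain via Redpoint Realty LP → Pinebrook Industries Corp. (R1): 68% × 52% × 31% = 10.9616% of Larkspur Mining NL.
Chain via Meridian Pharma AG → Copperline Holdings Ltd (R1): 91% × 72% × 39% = 25.5528% of Larkspur Mining NL.
Direct interest in Larkspur Mining NL: 25%.
Aggregating (R3): 10.9616% + 25.5528% + 25% = 61.5144%.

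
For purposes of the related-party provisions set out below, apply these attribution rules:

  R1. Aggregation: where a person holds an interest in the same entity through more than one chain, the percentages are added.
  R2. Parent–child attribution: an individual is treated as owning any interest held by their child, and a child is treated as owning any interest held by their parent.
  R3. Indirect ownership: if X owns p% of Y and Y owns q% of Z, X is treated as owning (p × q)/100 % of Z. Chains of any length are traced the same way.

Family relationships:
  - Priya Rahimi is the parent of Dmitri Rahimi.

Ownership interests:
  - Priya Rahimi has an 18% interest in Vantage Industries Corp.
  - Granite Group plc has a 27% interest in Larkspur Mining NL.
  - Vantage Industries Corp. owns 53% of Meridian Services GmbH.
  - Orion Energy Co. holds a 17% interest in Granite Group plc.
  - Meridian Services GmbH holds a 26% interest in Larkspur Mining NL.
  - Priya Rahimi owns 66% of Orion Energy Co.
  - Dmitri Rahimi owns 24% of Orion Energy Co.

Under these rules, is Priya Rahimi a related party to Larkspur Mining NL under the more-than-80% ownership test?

By parent–child attribution (R2), Priya Rahimi is treated as also owning Dmitri Rahimi's interest in Orion Energy Co, giving 66% + 24% = 90%.
Chain via Vantage Industries Corp. → Meridian Services GmbH (R3): 18% × 53% × 26% = 2.4804% of Larkspur Mining NL.
Chain via Orion Energy Co. → Granite Group plc (R3): 90% × 17% × 27% = 4.131% of Larkspur Mining NL.
Aggregating (R1): 2.4804% + 4.131% = 6.6114%.
6.6114% does not exceed the 80% threshold, so Priya is not a related party to Larkspur Mining NL.

No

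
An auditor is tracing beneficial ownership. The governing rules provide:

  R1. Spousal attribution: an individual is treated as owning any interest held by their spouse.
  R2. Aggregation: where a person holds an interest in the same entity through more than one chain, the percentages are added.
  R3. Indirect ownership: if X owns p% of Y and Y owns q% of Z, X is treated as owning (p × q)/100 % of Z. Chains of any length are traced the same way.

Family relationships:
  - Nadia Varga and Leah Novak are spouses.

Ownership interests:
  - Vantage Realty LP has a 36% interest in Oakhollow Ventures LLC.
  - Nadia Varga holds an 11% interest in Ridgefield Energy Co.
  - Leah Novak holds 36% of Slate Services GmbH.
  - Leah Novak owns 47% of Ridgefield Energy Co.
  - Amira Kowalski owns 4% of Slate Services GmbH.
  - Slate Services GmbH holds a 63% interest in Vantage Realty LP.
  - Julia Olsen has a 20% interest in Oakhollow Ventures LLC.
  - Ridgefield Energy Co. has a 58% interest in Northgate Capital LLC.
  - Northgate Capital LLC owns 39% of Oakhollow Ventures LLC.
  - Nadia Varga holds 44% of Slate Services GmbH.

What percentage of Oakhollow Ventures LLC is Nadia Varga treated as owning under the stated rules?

By spousal attribution (R1), Nadia Varga is treated as also owning Leah Novak's interest in Slate Services GmbH, giving 44% + 36% = 80%.
By spousal attribution (R1), Nadia Varga is treated as also owning Leah Novak's interest in Ridgefield Energy Co, giving 11% + 47% = 58%.
Chain via Slate Services GmbH → Vantage Realty LP (R3): 80% × 63% × 36% = 18.144% of Oakhollow Ventures LLC.
Chain via Ridgefield Energy Co. → Northgate Capital LLC (R3): 58% × 58% × 39% = 13.1196% of Oakhollow Ventures LLC.
Aggregating (R2): 18.144% + 13.1196% = 31.2636%.

31.2636%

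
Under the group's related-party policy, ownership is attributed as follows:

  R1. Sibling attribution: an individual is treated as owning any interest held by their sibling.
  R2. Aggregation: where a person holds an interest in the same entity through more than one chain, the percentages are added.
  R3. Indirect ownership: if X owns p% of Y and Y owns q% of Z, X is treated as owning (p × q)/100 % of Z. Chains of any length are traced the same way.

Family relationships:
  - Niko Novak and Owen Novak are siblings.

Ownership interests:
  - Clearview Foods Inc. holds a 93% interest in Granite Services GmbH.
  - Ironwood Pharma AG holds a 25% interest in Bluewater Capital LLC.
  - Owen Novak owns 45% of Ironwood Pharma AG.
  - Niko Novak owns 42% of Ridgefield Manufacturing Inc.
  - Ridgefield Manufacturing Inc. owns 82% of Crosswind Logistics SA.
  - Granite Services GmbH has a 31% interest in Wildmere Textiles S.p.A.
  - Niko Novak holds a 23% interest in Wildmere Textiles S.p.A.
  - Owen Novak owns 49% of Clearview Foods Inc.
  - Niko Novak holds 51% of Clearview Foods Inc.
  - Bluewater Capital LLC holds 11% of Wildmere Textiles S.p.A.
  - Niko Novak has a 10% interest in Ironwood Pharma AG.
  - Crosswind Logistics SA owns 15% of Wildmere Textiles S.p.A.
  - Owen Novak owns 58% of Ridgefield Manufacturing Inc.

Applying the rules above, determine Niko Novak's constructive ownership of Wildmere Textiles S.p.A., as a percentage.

By sibling attribution (R1), Niko Novak is treated as also owning Owen Novak's interest in Ridgefield Manufacturing Inc, giving 42% + 58% = 100%.
By sibling attribution (R1), Niko Novak is treated as also owning Owen Novak's interest in Ironwood Pharma AG, giving 10% + 45% = 55%.
By sibling attribution (R1), Niko Novak is treated as also owning Owen Novak's interest in Clearview Foods Inc, giving 51% + 49% = 100%.
Chain via Ridgefield Manufacturing Inc. → Crosswind Logistics SA (R3): 100% × 82% × 15% = 12.3% of Wildmere Textiles S.p.A.
Chain via Ironwood Pharma AG → Bluewater Capital LLC (R3): 55% × 25% × 11% = 1.5125% of Wildmere Textiles S.p.A.
Chain via Clearview Foods Inc. → Granite Services GmbH (R3): 100% × 93% × 31% = 28.83% of Wildmere Textiles S.p.A.
Direct interest in Wildmere Textiles S.p.A: 23%.
Aggregating (R2): 12.3% + 1.5125% + 28.83% + 23% = 65.6425%.

65.6425%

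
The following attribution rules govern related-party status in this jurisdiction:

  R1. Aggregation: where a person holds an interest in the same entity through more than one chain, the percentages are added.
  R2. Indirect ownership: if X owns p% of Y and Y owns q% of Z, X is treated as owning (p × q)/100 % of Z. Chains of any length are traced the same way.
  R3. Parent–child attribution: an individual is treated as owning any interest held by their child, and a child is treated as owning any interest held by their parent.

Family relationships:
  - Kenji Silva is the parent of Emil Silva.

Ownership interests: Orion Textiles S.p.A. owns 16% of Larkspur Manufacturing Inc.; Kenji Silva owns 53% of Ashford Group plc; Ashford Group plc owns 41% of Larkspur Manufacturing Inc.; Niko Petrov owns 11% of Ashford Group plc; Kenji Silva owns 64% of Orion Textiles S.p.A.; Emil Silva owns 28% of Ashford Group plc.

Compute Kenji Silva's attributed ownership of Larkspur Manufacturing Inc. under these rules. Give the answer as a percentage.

By parent–child attribution (R3), Kenji Silva is treated as also owning Emil Silva's interest in Ashford Group plc, giving 53% + 28% = 81%.
Chain via Ashford Group plc (R2): 81% × 41% = 33.21% of Larkspur Manufacturing Inc.
Chain via Orion Textiles S.p.A. (R2): 64% × 16% = 10.24% of Larkspur Manufacturing Inc.
Aggregating (R1): 33.21% + 10.24% = 43.45%.

43.45%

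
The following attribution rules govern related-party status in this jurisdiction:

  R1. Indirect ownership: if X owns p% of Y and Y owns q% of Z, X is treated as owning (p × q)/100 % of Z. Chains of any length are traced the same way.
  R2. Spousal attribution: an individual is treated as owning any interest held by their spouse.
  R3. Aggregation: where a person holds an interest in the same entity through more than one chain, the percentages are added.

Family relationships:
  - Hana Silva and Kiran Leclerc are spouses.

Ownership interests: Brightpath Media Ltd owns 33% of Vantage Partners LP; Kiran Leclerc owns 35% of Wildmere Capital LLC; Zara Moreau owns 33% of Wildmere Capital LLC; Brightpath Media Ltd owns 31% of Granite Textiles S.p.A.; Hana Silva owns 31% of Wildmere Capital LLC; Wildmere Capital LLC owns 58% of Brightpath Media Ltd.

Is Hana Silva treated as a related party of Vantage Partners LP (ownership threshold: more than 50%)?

By spousal attribution (R2), Hana Silva is treated as also owning Kiran Leclerc's interest in Wildmere Capital LLC, giving 31% + 35% = 66%.
Chain via Wildmere Capital LLC → Brightpath Media Ltd (R1): 66% × 58% × 33% = 12.6324% of Vantage Partners LP.
12.6324% does not exceed the 50% threshold, so Hana is not a related party to Vantage Partners LP.

No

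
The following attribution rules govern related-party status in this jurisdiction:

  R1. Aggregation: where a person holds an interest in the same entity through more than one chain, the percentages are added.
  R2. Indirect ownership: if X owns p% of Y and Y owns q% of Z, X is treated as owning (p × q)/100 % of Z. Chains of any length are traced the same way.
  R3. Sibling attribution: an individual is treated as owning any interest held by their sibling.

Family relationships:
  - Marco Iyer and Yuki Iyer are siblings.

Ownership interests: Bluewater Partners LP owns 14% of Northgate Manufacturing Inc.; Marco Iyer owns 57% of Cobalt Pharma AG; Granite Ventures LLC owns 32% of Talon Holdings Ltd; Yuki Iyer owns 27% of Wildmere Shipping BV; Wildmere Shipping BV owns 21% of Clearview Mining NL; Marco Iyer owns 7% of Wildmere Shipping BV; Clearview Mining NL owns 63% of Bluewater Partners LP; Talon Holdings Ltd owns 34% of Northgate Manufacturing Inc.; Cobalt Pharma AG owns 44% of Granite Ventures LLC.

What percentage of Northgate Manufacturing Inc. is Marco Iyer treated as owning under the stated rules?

By sibling attribution (R3), Marco Iyer is treated as also owning Yuki Iyer's interest in Wildmere Shipping BV, giving 7% + 27% = 34%.
Chain via Wildmere Shipping BV → Clearview Mining NL → Bluewater Partners LP (R2): 34% × 21% × 63% × 14% = 0.629748% of Northgate Manufacturing Inc.
Chain via Cobalt Pharma AG → Granite Ventures LLC → Talon Holdings Ltd (R2): 57% × 44% × 32% × 34% = 2.728704% of Northgate Manufacturing Inc.
Aggregating (R1): 0.629748% + 2.728704% = 3.358452%.

3.358452%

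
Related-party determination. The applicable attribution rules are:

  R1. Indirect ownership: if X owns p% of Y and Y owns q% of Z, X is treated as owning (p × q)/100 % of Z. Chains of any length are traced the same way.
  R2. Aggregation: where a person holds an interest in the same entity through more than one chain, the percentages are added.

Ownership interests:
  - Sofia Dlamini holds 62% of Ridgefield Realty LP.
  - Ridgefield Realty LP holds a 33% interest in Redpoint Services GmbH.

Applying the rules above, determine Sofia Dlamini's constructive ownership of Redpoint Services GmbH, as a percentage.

Chain via Ridgefield Realty LP (R1): 62% × 33% = 20.46% of Redpoint Services GmbH.

20.46%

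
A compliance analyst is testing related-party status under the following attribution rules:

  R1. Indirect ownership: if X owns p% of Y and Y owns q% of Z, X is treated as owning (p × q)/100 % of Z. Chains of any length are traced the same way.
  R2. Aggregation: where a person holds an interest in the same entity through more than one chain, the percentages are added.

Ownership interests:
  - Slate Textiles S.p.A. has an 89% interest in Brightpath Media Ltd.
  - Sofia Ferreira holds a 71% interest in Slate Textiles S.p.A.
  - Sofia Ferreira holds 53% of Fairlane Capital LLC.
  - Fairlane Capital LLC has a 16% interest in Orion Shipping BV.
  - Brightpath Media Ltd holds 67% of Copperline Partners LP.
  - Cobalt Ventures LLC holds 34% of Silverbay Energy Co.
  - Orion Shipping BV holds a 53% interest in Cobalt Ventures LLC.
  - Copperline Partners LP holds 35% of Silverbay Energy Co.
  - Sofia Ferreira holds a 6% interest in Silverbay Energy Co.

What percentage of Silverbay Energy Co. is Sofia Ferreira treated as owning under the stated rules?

Chain via Slate Textiles S.p.A. → Brightpath Media Ltd → Copperline Partners LP (R1): 71% × 89% × 67% × 35% = 14.818055% of Silverbay Energy Co.
Chain via Fairlane Capital LLC → Orion Shipping BV → Cobalt Ventures LLC (R1): 53% × 16% × 53% × 34% = 1.528096% of Silverbay Energy Co.
Direct interest in Silverbay Energy Co: 6%.
Aggregating (R2): 14.818055% + 1.528096% + 6% = 22.346151%.

22.346151%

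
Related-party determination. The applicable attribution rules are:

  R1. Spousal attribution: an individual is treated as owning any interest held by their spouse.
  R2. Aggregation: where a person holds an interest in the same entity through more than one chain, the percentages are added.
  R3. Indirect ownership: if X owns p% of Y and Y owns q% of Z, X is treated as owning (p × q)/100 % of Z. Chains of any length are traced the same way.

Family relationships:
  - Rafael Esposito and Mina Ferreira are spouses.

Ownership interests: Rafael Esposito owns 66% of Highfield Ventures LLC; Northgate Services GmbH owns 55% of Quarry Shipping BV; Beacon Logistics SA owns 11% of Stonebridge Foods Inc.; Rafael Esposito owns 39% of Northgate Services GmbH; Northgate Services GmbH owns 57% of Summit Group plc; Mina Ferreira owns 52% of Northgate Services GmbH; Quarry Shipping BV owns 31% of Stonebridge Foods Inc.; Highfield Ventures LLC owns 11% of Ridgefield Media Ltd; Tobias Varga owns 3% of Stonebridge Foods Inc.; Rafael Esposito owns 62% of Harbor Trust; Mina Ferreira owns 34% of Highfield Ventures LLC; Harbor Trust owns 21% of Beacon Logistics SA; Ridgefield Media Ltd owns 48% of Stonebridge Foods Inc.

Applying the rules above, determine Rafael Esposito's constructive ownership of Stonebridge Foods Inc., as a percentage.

22.2277%

By spousal attribution (R1), Rafael Esposito is treated as also owning Mina Ferreira's interest in Northgate Services GmbH, giving 39% + 52% = 91%.
By spousal attribution (R1), Rafael Esposito is treated as also owning Mina Ferreira's interest in Highfield Ventures LLC, giving 66% + 34% = 100%.
Chain via Northgate Services GmbH → Quarry Shipping BV (R3): 91% × 55% × 31% = 15.5155% of Stonebridge Foods Inc.
Chain via Highfield Ventures LLC → Ridgefield Media Ltd (R3): 100% × 11% × 48% = 5.28% of Stonebridge Foods Inc.
Chain via Harbor Trust → Beacon Logistics SA (R3): 62% × 21% × 11% = 1.4322% of Stonebridge Foods Inc.
Aggregating (R2): 15.5155% + 5.28% + 1.4322% = 22.2277%.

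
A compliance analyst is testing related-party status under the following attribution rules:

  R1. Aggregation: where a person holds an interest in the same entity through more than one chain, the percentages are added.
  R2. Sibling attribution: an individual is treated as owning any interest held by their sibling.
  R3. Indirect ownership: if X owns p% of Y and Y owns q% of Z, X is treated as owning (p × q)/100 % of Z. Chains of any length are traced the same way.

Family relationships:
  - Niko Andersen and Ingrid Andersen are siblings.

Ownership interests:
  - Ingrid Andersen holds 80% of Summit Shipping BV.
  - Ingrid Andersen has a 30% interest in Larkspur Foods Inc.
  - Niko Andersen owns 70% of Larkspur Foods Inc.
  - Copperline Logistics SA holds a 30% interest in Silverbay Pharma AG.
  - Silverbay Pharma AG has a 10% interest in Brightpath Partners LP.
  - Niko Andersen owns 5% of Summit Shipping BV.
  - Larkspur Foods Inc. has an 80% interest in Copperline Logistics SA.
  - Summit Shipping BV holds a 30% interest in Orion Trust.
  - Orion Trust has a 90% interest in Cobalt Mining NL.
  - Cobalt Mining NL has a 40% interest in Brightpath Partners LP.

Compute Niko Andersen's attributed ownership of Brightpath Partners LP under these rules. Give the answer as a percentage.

By sibling attribution (R2), Niko Andersen is treated as also owning Ingrid Andersen's interest in Summit Shipping BV, giving 5% + 80% = 85%.
By sibling attribution (R2), Niko Andersen is treated as also owning Ingrid Andersen's interest in Larkspur Foods Inc, giving 70% + 30% = 100%.
Chain via Summit Shipping BV → Orion Trust → Cobalt Mining NL (R3): 85% × 30% × 90% × 40% = 9.18% of Brightpath Partners LP.
Chain via Larkspur Foods Inc. → Copperline Logistics SA → Silverbay Pharma AG (R3): 100% × 80% × 30% × 10% = 2.4% of Brightpath Partners LP.
Aggregating (R1): 9.18% + 2.4% = 11.58%.

11.58%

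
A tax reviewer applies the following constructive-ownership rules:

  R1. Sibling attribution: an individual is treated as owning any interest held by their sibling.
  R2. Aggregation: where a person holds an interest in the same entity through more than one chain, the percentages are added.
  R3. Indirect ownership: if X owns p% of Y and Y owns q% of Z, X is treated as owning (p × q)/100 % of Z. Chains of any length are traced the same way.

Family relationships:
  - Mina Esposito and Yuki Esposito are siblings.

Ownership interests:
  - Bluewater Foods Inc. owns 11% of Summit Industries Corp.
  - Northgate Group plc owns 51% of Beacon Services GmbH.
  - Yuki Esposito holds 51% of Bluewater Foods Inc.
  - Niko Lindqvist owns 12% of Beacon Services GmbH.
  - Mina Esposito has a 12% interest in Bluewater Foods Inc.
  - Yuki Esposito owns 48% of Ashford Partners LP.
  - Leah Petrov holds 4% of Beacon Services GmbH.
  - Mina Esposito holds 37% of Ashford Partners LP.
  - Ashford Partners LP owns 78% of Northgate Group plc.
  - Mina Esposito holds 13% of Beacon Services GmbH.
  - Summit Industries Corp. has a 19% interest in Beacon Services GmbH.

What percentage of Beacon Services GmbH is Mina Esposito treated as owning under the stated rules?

48.1297%

By sibling attribution (R1), Mina Esposito is treated as also owning Yuki Esposito's interest in Ashford Partners LP, giving 37% + 48% = 85%.
By sibling attribution (R1), Mina Esposito is treated as also owning Yuki Esposito's interest in Bluewater Foods Inc, giving 12% + 51% = 63%.
Chain via Ashford Partners LP → Northgate Group plc (R3): 85% × 78% × 51% = 33.813% of Beacon Services GmbH.
Chain via Bluewater Foods Inc. → Summit Industries Corp. (R3): 63% × 11% × 19% = 1.3167% of Beacon Services GmbH.
Direct interest in Beacon Services GmbH: 13%.
Aggregating (R2): 33.813% + 1.3167% + 13% = 48.1297%.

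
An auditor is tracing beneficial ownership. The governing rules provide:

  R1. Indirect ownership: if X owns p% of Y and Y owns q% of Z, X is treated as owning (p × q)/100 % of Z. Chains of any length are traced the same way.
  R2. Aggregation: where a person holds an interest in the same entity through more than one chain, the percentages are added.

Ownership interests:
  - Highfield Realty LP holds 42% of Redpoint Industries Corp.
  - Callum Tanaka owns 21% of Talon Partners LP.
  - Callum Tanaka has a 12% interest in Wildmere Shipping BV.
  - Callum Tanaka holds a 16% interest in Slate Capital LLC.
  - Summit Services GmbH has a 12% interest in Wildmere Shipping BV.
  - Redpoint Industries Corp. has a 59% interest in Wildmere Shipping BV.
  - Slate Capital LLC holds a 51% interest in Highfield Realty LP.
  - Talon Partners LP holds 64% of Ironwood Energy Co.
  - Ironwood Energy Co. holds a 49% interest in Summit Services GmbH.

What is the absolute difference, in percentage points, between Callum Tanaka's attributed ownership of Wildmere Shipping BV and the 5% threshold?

9.81232

Chain via Slate Capital LLC → Highfield Realty LP → Redpoint Industries Corp. (R1): 16% × 51% × 42% × 59% = 2.022048% of Wildmere Shipping BV.
Chain via Talon Partners LP → Ironwood Energy Co. → Summit Services GmbH (R1): 21% × 64% × 49% × 12% = 0.790272% of Wildmere Shipping BV.
Direct interest in Wildmere Shipping BV: 12%.
Aggregating (R2): 2.022048% + 0.790272% + 12% = 14.81232%.
14.81232% exceeds the 5% threshold by 9.81232 percentage points.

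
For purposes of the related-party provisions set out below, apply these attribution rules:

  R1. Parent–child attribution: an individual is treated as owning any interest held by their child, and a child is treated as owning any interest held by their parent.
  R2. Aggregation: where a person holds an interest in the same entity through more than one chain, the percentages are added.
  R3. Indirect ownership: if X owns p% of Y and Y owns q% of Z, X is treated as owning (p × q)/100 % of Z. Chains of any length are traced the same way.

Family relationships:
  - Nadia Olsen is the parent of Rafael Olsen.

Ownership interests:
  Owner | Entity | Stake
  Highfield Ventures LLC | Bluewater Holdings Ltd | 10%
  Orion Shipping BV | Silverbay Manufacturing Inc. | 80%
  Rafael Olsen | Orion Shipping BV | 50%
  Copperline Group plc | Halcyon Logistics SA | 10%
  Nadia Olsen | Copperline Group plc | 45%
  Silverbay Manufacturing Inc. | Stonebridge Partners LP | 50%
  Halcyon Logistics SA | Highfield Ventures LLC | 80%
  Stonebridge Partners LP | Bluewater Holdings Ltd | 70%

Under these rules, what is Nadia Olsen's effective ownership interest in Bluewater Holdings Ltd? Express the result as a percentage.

By parent–child attribution (R1), Nadia Olsen is treated as owning Rafael Olsen's 50% interest in Orion Shipping BV.
Chain via Copperline Group plc → Halcyon Logistics SA → Highfield Ventures LLC (R3): 45% × 10% × 80% × 10% = 0.36% of Bluewater Holdings Ltd.
Chain via Orion Shipping BV → Silverbay Manufacturing Inc. → Stonebridge Partners LP (R3): 50% × 80% × 50% × 70% = 14% of Bluewater Holdings Ltd.
Aggregating (R2): 0.36% + 14% = 14.36%.

14.36%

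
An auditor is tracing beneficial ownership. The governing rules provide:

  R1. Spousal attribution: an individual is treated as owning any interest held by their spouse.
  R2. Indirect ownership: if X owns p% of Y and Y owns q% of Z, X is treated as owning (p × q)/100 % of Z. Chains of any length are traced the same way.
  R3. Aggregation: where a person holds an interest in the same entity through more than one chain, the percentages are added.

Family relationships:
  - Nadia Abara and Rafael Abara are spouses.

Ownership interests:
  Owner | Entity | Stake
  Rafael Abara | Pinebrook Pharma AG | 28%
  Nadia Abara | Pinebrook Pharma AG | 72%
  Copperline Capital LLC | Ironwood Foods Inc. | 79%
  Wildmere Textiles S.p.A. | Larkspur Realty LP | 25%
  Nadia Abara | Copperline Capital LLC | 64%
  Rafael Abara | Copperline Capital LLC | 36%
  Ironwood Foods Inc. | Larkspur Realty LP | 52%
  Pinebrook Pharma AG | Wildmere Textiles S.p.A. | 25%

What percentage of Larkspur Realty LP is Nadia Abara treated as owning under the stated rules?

By spousal attribution (R1), Nadia Abara is treated as also owning Rafael Abara's interest in Pinebrook Pharma AG, giving 72% + 28% = 100%.
By spousal attribution (R1), Nadia Abara is treated as also owning Rafael Abara's interest in Copperline Capital LLC, giving 64% + 36% = 100%.
Chain via Pinebrook Pharma AG → Wildmere Textiles S.p.A. (R2): 100% × 25% × 25% = 6.25% of Larkspur Realty LP.
Chain via Copperline Capital LLC → Ironwood Foods Inc. (R2): 100% × 79% × 52% = 41.08% of Larkspur Realty LP.
Aggregating (R3): 6.25% + 41.08% = 47.33%.

47.33%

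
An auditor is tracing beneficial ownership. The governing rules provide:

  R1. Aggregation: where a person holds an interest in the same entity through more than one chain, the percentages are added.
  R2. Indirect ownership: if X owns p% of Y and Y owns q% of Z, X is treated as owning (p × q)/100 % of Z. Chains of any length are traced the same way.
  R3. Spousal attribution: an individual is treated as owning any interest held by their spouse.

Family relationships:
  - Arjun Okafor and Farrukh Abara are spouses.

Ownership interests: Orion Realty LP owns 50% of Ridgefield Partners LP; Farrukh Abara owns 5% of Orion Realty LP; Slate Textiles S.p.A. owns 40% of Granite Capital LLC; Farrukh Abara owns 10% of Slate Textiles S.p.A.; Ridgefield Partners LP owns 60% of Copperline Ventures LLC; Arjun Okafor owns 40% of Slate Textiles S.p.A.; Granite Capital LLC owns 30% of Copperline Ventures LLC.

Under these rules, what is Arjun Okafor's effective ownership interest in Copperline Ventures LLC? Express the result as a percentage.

7.5%

By spousal attribution (R3), Arjun Okafor is treated as also owning Farrukh Abara's interest in Slate Textiles S.p.A, giving 40% + 10% = 50%.
By spousal attribution (R3), Arjun Okafor is treated as owning Farrukh Abara's 5% interest in Orion Realty LP.
Chain via Slate Textiles S.p.A. → Granite Capital LLC (R2): 50% × 40% × 30% = 6% of Copperline Ventures LLC.
Chain via Orion Realty LP → Ridgefield Partners LP (R2): 5% × 50% × 60% = 1.5% of Copperline Ventures LLC.
Aggregating (R1): 6% + 1.5% = 7.5%.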